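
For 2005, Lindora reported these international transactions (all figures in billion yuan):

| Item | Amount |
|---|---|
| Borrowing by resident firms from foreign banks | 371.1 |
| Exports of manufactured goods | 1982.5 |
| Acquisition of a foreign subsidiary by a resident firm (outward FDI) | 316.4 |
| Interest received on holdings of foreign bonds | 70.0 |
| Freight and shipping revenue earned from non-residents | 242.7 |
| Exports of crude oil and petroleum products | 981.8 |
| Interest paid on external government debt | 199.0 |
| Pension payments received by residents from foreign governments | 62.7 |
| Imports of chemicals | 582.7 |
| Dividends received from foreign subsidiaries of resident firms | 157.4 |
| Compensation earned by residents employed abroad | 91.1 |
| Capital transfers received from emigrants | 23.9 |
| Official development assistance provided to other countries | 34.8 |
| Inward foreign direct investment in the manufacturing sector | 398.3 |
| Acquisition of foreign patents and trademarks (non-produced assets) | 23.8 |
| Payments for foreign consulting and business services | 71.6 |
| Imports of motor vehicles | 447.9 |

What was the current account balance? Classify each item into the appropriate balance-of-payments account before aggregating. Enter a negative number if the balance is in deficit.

Goods: 981.8 - 447.9 - 582.7 + 1982.5 = 1933.7
Services: -71.6 + 242.7 = 171.1
Primary income: 91.1 + 70.0 + 157.4 - 199.0 = 119.5
Secondary income: -34.8 + 62.7 = 27.9
Current account = 1933.7 + 171.1 + 119.5 + 27.9 = 2252.2
(Excluded from the current account — financial account: borrowing by resident firms from foreign banks 371.1, acquisition of a foreign subsidiary by a resident firm (outward FDI) 316.4, inward foreign direct investment in the manufacturing sector 398.3; capital account: capital transfers received from emigrants 23.9, acquisition of foreign patents and trademarks (non-produced assets) 23.8.)

2252.2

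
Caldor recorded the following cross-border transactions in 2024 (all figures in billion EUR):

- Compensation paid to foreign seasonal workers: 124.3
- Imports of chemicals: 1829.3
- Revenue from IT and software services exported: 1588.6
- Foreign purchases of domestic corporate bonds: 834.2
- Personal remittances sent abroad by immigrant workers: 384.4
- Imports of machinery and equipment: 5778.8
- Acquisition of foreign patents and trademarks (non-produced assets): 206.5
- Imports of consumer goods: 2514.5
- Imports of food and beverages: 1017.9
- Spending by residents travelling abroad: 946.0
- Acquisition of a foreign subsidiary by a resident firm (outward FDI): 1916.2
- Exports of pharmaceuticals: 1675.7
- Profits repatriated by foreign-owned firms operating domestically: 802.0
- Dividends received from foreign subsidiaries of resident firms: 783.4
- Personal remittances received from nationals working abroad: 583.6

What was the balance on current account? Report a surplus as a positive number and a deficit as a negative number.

Goods: -2514.5 + 1675.7 - 5778.8 - 1829.3 - 1017.9 = -9464.8
Services: 1588.6 - 946.0 = 642.6
Primary income: -124.3 - 802.0 + 783.4 = -142.9
Secondary income: -384.4 + 583.6 = 199.2
Current account = (-9464.8) + 642.6 + (-142.9) + 199.2 = -8765.9
(Excluded from the current account — financial account: foreign purchases of domestic corporate bonds 834.2, acquisition of a foreign subsidiary by a resident firm (outward FDI) 1916.2; capital account: acquisition of foreign patents and trademarks (non-produced assets) 206.5.)

-8765.9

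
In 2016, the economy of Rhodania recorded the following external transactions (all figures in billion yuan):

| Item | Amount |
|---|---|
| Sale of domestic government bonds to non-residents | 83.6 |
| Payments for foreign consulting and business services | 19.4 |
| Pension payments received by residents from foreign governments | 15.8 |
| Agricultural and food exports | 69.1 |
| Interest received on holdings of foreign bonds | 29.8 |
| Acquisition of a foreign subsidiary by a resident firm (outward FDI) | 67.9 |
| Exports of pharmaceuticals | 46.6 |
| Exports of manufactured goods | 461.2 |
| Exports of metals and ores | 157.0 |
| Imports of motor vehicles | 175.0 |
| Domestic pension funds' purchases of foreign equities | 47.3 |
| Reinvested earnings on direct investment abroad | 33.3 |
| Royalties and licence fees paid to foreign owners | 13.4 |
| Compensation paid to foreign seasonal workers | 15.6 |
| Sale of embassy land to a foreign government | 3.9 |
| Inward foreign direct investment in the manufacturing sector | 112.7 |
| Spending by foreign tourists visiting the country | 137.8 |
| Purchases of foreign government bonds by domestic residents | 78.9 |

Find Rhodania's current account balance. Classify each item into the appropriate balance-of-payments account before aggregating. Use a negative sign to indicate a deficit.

Goods: 157.0 + 461.2 - 175.0 + 46.6 + 69.1 = 558.9
Services: 137.8 - 13.4 - 19.4 = 105.0
Primary income: 33.3 - 15.6 + 29.8 = 47.5
Secondary income: 15.8
Current account = 558.9 + 105.0 + 47.5 + 15.8 = 727.2
(Excluded from the current account — financial account: sale of domestic government bonds to non-residents 83.6, acquisition of a foreign subsidiary by a resident firm (outward FDI) 67.9, domestic pension funds' purchases of foreign equities 47.3, inward foreign direct investment in the manufacturing sector 112.7, purchases of foreign government bonds by domestic residents 78.9; capital account: sale of embassy land to a foreign government 3.9.)

727.2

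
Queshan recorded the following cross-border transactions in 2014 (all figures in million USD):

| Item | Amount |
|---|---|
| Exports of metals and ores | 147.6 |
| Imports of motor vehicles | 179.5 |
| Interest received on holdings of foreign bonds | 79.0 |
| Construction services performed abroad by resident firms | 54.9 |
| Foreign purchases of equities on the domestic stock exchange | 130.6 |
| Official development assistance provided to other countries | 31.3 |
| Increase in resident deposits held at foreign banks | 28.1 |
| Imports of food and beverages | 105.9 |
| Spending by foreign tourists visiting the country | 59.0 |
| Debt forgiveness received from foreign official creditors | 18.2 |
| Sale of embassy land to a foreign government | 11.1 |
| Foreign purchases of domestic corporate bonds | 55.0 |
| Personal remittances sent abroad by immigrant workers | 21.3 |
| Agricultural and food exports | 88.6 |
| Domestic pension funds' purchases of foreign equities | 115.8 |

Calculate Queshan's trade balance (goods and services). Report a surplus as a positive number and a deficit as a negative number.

Goods: 147.6 - 179.5 + 88.6 - 105.9 = -49.2
Services: 59.0 + 54.9 = 113.9
Trade balance = -49.2 + 113.9 = 64.7
(Excluded from the trade balance — primary income: interest received on holdings of foreign bonds 79.0; financial account: foreign purchases of equities on the domestic stock exchange 130.6, increase in resident deposits held at foreign banks 28.1, foreign purchases of domestic corporate bonds 55.0, domestic pension funds' purchases of foreign equities 115.8; secondary income: official development assistance provided to other countries 31.3, personal remittances sent abroad by immigrant workers 21.3; capital account: debt forgiveness received from foreign official creditors 18.2, sale of embassy land to a foreign government 11.1.)

64.7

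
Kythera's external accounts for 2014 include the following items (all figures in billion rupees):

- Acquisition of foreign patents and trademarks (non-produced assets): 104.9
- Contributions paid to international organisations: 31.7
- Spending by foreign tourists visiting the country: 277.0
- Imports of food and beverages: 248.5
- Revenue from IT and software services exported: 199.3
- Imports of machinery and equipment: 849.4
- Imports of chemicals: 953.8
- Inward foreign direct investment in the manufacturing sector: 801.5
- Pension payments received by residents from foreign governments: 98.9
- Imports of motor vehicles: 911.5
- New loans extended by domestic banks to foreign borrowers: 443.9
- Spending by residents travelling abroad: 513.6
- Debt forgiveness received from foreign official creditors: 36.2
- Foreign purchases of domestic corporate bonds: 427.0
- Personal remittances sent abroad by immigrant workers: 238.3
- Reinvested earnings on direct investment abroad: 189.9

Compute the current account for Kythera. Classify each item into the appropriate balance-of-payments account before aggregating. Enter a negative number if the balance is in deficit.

-2981.7

Goods: -248.5 - 849.4 - 911.5 - 953.8 = -2963.2
Services: 199.3 - 513.6 + 277.0 = -37.3
Primary income: 189.9
Secondary income: -31.7 - 238.3 + 98.9 = -171.1
Current account = (-2963.2) + (-37.3) + 189.9 + (-171.1) = -2981.7
(Excluded from the current account — capital account: acquisition of foreign patents and trademarks (non-produced assets) 104.9, debt forgiveness received from foreign official creditors 36.2; financial account: inward foreign direct investment in the manufacturing sector 801.5, new loans extended by domestic banks to foreign borrowers 443.9, foreign purchases of domestic corporate bonds 427.0.)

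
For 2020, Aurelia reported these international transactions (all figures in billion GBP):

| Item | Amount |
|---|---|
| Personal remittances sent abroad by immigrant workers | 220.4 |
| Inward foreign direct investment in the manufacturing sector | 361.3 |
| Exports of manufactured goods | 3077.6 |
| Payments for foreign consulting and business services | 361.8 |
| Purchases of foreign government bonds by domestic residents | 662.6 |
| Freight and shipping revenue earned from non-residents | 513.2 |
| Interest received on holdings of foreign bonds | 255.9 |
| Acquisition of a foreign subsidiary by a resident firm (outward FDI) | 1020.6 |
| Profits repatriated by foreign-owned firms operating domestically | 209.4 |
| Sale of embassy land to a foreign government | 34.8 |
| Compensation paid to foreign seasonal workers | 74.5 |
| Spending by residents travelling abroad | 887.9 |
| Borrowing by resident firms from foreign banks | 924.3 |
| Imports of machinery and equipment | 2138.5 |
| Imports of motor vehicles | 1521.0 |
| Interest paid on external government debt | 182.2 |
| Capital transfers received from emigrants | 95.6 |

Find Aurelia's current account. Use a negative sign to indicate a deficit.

Goods: -1521.0 - 2138.5 + 3077.6 = -581.9
Services: -887.9 + 513.2 - 361.8 = -736.5
Primary income: -74.5 + 255.9 - 209.4 - 182.2 = -210.2
Secondary income: -220.4
Current account = (-581.9) + (-736.5) + (-210.2) + (-220.4) = -1749.0
(Excluded from the current account — financial account: inward foreign direct investment in the manufacturing sector 361.3, purchases of foreign government bonds by domestic residents 662.6, acquisition of a foreign subsidiary by a resident firm (outward FDI) 1020.6, borrowing by resident firms from foreign banks 924.3; capital account: sale of embassy land to a foreign government 34.8, capital transfers received from emigrants 95.6.)

-1749.0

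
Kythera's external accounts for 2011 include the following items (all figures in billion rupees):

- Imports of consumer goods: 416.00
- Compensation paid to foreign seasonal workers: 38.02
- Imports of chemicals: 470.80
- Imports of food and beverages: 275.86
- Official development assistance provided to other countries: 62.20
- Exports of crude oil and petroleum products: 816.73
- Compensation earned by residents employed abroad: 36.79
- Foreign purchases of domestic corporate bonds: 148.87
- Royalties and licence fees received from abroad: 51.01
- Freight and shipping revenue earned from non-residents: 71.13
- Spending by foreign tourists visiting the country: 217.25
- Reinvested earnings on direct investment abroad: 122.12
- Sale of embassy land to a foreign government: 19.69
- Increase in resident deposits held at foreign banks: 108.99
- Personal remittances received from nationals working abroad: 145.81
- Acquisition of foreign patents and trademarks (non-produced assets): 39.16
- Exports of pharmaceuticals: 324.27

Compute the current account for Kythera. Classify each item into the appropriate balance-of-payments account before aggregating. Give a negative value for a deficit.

Goods: 324.27 - 470.80 - 416.00 + 816.73 - 275.86 = -21.66
Services: 51.01 + 71.13 + 217.25 = 339.39
Primary income: 122.12 - 38.02 + 36.79 = 120.89
Secondary income: -62.20 + 145.81 = 83.61
Current account = (-21.66) + 339.39 + 120.89 + 83.61 = 522.23
(Excluded from the current account — financial account: foreign purchases of domestic corporate bonds 148.87, increase in resident deposits held at foreign banks 108.99; capital account: sale of embassy land to a foreign government 19.69, acquisition of foreign patents and trademarks (non-produced assets) 39.16.)

522.23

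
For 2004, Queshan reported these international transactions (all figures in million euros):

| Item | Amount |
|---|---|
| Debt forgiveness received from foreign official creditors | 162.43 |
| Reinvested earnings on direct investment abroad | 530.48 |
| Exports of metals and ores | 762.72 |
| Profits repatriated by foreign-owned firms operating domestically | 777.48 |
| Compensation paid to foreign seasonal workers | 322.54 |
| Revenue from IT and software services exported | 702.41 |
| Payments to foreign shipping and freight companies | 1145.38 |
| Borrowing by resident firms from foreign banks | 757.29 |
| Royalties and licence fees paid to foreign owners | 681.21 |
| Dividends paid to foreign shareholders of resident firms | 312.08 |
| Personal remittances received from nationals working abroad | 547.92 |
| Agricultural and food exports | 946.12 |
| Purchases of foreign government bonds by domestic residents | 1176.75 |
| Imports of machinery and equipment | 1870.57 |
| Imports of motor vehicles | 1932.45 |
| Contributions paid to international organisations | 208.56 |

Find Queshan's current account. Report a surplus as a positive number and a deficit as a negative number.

Goods: 946.12 + 762.72 - 1870.57 - 1932.45 = -2094.18
Services: 702.41 - 1145.38 - 681.21 = -1124.18
Primary income: -312.08 - 777.48 + 530.48 - 322.54 = -881.62
Secondary income: 547.92 - 208.56 = 339.36
Current account = (-2094.18) + (-1124.18) + (-881.62) + 339.36 = -3760.62
(Excluded from the current account — capital account: debt forgiveness received from foreign official creditors 162.43; financial account: borrowing by resident firms from foreign banks 757.29, purchases of foreign government bonds by domestic residents 1176.75.)

-3760.62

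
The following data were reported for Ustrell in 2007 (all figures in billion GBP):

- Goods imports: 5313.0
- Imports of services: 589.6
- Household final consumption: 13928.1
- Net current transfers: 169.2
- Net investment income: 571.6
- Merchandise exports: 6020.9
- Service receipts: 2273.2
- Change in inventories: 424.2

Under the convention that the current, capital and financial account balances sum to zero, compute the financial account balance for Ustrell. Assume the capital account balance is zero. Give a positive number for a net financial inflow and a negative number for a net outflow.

-3132.3

Goods balance = 6020.9 - 5313.0 = 707.9
Services balance = 2273.2 - 589.6 = 1683.6
Trade balance (goods + services) = 707.9 + 1683.6 = 2391.5
Net primary income = 571.6
Net secondary income = 169.2
Current account = 2391.5 + 571.6 + 169.2 = 3132.3
Financial account = -(3132.3) = -3132.3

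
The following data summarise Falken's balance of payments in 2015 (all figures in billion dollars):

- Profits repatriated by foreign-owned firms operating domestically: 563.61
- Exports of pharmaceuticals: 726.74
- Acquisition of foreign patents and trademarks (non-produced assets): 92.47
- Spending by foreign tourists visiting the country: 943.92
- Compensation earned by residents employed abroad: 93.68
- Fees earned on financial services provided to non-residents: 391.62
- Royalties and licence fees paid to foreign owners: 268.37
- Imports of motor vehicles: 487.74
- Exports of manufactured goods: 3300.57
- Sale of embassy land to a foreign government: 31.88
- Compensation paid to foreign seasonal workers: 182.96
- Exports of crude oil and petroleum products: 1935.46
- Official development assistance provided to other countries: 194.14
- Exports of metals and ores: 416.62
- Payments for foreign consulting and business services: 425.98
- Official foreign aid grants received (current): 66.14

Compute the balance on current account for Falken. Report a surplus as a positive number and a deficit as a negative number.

5751.95

Goods: 1935.46 + 416.62 + 3300.57 + 726.74 - 487.74 = 5891.65
Services: -268.37 + 391.62 - 425.98 + 943.92 = 641.19
Primary income: -563.61 - 182.96 + 93.68 = -652.89
Secondary income: 66.14 - 194.14 = -128.00
Current account = 5891.65 + 641.19 + (-652.89) + (-128.00) = 5751.95
(Excluded from the current account — capital account: acquisition of foreign patents and trademarks (non-produced assets) 92.47, sale of embassy land to a foreign government 31.88.)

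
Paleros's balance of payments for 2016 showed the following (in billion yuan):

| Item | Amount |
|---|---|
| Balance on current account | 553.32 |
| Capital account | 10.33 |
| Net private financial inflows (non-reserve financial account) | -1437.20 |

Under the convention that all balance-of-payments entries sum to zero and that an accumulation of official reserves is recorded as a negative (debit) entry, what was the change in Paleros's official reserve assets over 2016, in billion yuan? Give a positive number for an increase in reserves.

Official reserve transactions balance = -(553.32 + 10.33 + (-1437.20)) = 873.55
An accumulation of reserves is recorded as a debit (negative entry), so the change in the stock of reserves is the negative of that balance.
Change in official reserves = -(873.55) = -873.55

-873.55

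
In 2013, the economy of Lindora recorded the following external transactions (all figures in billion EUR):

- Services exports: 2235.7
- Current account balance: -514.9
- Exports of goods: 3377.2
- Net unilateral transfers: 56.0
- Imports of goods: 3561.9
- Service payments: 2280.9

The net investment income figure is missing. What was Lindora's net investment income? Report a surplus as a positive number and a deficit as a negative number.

-341.0

Current account = goods balance + services balance + net primary income + net secondary income
Sum of the known components = -173.9
Net investment income = CA - (known components) = -514.9 - (-173.9) = -341.0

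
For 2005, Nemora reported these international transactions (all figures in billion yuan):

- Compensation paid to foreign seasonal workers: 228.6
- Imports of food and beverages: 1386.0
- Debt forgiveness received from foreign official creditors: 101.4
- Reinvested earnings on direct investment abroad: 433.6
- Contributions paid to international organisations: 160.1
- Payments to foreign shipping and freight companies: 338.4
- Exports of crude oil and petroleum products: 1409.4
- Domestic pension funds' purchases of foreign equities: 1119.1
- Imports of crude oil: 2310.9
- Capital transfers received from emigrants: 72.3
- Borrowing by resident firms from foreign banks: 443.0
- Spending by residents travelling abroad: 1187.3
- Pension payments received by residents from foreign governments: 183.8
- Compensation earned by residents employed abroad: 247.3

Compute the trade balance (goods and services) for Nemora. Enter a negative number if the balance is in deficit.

-3813.2

Goods: 1409.4 - 1386.0 - 2310.9 = -2287.5
Services: -1187.3 - 338.4 = -1525.7
Trade balance = -2287.5 + (-1525.7) = -3813.2
(Excluded from the trade balance — primary income: compensation paid to foreign seasonal workers 228.6, reinvested earnings on direct investment abroad 433.6, compensation earned by residents employed abroad 247.3; capital account: debt forgiveness received from foreign official creditors 101.4, capital transfers received from emigrants 72.3; secondary income: contributions paid to international organisations 160.1, pension payments received by residents from foreign governments 183.8; financial account: domestic pension funds' purchases of foreign equities 1119.1, borrowing by resident firms from foreign banks 443.0.)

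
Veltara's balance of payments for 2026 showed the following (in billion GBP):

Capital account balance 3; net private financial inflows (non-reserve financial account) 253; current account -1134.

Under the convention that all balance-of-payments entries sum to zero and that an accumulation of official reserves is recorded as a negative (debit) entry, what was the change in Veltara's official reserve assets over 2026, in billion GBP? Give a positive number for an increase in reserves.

Official reserve transactions balance = -((-1134) + 3 + 253) = 878
An accumulation of reserves is recorded as a debit (negative entry), so the change in the stock of reserves is the negative of that balance.
Change in official reserves = -(878) = -878

-878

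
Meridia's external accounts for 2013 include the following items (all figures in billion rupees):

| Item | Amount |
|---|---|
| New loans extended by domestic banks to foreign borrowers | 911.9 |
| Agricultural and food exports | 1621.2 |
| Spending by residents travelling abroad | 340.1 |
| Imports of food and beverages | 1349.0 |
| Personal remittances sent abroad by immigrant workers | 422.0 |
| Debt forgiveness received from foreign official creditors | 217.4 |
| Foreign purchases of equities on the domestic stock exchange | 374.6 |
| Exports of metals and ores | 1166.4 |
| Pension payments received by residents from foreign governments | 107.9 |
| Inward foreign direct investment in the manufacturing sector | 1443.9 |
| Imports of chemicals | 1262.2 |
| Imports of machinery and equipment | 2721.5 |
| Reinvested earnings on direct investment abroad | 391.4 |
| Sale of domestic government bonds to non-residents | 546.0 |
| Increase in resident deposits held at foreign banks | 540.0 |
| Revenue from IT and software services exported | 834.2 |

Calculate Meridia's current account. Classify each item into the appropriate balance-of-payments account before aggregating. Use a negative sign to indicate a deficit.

Goods: 1166.4 - 1349.0 - 2721.5 + 1621.2 - 1262.2 = -2545.1
Services: -340.1 + 834.2 = 494.1
Primary income: 391.4
Secondary income: -422.0 + 107.9 = -314.1
Current account = (-2545.1) + 494.1 + 391.4 + (-314.1) = -1973.7
(Excluded from the current account — financial account: new loans extended by domestic banks to foreign borrowers 911.9, foreign purchases of equities on the domestic stock exchange 374.6, inward foreign direct investment in the manufacturing sector 1443.9, sale of domestic government bonds to non-residents 546.0, increase in resident deposits held at foreign banks 540.0; capital account: debt forgiveness received from foreign official creditors 217.4.)

-1973.7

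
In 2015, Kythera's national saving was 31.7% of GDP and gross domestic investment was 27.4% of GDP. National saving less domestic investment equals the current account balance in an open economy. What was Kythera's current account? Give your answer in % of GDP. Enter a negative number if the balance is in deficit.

4.3

CA = S - I = 31.7 - 27.4 = 4.3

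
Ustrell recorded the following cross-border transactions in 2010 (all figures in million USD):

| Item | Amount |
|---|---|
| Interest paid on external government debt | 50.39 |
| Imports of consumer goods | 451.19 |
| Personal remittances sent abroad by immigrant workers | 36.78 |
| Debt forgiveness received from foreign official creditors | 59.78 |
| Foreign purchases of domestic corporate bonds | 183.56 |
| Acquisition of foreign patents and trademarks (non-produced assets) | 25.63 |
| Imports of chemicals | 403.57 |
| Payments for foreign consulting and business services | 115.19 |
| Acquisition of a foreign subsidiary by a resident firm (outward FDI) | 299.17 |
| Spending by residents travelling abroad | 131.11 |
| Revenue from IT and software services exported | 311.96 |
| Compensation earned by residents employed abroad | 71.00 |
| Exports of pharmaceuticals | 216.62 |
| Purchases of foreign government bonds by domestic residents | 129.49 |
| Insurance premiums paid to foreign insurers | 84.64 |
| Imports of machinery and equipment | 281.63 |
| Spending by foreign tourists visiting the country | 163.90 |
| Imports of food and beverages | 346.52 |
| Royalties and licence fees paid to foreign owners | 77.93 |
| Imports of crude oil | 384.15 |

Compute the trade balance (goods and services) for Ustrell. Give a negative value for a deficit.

-1583.45

Goods: -346.52 + 216.62 - 384.15 - 403.57 - 281.63 - 451.19 = -1650.44
Services: -115.19 + 311.96 - 77.93 - 84.64 - 131.11 + 163.90 = 66.99
Trade balance = -1650.44 + 66.99 = -1583.45
(Excluded from the trade balance — primary income: interest paid on external government debt 50.39, compensation earned by residents employed abroad 71.00; secondary income: personal remittances sent abroad by immigrant workers 36.78; capital account: debt forgiveness received from foreign official creditors 59.78, acquisition of foreign patents and trademarks (non-produced assets) 25.63; financial account: foreign purchases of domestic corporate bonds 183.56, acquisition of a foreign subsidiary by a resident firm (outward FDI) 299.17, purchases of foreign government bonds by domestic residents 129.49.)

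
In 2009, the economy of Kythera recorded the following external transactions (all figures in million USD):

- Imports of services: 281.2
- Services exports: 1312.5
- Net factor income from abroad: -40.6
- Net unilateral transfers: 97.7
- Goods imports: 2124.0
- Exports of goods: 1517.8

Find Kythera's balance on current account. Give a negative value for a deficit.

Goods balance = 1517.8 - 2124.0 = -606.2
Services balance = 1312.5 - 281.2 = 1031.3
Trade balance (goods + services) = -606.2 + 1031.3 = 425.1
Net primary income = -40.6
Net secondary income = 97.7
Current account = 425.1 + (-40.6) + 97.7 = 482.2

482.2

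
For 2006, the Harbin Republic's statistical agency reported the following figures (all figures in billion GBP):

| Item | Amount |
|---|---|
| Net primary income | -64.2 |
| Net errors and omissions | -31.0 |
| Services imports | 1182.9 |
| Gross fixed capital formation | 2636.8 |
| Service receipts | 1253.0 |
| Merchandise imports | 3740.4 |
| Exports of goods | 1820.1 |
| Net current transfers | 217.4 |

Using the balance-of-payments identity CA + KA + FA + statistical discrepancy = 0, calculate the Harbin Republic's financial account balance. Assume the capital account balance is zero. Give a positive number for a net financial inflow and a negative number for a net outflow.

1728.0

Goods balance = 1820.1 - 3740.4 = -1920.3
Services balance = 1253.0 - 1182.9 = 70.1
Trade balance (goods + services) = -1920.3 + 70.1 = -1850.2
Net primary income = -64.2
Net secondary income = 217.4
Current account = -1850.2 + (-64.2) + 217.4 = -1697.0
Financial account = -(-1697.0 + (-31.0)) = 1728.0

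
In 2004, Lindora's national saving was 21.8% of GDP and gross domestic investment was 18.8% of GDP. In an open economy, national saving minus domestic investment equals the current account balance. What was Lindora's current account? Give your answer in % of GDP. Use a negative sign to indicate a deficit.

3.0

CA = S - I = 21.8 - 18.8 = 3.0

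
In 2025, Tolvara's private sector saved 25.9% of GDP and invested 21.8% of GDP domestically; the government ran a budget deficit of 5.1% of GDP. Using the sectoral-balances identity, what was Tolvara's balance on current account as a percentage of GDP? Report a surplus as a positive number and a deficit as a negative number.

-1.0

By the sectoral-balances identity, CA = (S_private - I) + (T - G).
Private balance = 25.9 - 21.8 = 4.1
Government balance (T - G) = -5.1
CA = 4.1 + (-5.1) = -1.0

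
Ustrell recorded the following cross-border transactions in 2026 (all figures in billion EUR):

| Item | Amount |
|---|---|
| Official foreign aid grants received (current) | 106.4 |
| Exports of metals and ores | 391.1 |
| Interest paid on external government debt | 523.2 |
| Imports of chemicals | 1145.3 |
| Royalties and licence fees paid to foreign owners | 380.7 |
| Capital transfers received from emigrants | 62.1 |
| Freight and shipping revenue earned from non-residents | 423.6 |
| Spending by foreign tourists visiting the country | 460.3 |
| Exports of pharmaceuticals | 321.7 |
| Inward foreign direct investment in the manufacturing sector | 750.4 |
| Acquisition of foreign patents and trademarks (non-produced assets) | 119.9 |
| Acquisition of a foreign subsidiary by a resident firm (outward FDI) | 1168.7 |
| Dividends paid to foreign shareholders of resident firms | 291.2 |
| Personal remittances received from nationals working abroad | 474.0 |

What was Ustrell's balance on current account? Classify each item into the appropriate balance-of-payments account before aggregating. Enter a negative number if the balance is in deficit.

Goods: 321.7 - 1145.3 + 391.1 = -432.5
Services: -380.7 + 460.3 + 423.6 = 503.2
Primary income: -291.2 - 523.2 = -814.4
Secondary income: 106.4 + 474.0 = 580.4
Current account = (-432.5) + 503.2 + (-814.4) + 580.4 = -163.3
(Excluded from the current account — capital account: capital transfers received from emigrants 62.1, acquisition of foreign patents and trademarks (non-produced assets) 119.9; financial account: inward foreign direct investment in the manufacturing sector 750.4, acquisition of a foreign subsidiary by a resident firm (outward FDI) 1168.7.)

-163.3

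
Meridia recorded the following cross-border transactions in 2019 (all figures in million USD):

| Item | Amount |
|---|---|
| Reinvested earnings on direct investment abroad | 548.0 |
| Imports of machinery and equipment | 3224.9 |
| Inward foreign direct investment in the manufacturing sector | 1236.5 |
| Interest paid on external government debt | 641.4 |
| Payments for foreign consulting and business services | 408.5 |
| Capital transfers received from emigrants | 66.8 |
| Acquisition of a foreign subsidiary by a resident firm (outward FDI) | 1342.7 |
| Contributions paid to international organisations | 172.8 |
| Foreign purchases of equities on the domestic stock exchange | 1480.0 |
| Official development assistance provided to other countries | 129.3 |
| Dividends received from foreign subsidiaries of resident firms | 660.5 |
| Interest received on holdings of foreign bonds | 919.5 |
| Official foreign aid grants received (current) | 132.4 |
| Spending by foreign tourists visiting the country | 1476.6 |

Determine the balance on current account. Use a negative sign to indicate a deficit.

-839.9

Goods: -3224.9
Services: -408.5 + 1476.6 = 1068.1
Primary income: 548.0 + 919.5 + 660.5 - 641.4 = 1486.6
Secondary income: -172.8 + 132.4 - 129.3 = -169.7
Current account = (-3224.9) + 1068.1 + 1486.6 + (-169.7) = -839.9
(Excluded from the current account — financial account: inward foreign direct investment in the manufacturing sector 1236.5, acquisition of a foreign subsidiary by a resident firm (outward FDI) 1342.7, foreign purchases of equities on the domestic stock exchange 1480.0; capital account: capital transfers received from emigrants 66.8.)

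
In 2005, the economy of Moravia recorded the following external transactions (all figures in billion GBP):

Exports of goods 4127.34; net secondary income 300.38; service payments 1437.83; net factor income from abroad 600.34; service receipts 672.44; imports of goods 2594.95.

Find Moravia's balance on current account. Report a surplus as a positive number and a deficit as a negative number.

Goods balance = 4127.34 - 2594.95 = 1532.39
Services balance = 672.44 - 1437.83 = -765.39
Trade balance (goods + services) = 1532.39 + (-765.39) = 767.00
Net primary income = 600.34
Net secondary income = 300.38
Current account = 767.00 + 600.34 + 300.38 = 1667.72

1667.72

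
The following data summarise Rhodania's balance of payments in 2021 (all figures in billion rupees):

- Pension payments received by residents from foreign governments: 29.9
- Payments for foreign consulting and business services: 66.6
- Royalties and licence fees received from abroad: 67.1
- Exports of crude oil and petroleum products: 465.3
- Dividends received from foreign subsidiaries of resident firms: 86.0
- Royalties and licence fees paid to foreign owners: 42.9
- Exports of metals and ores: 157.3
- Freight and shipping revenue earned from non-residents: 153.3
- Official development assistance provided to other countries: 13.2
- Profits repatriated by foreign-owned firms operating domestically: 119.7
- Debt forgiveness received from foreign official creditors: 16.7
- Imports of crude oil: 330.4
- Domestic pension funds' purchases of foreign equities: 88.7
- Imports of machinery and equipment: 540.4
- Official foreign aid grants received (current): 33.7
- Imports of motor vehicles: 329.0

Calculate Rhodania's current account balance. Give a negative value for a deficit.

Goods: 157.3 + 465.3 - 540.4 - 329.0 - 330.4 = -577.2
Services: 153.3 - 42.9 + 67.1 - 66.6 = 110.9
Primary income: -119.7 + 86.0 = -33.7
Secondary income: 33.7 - 13.2 + 29.9 = 50.4
Current account = (-577.2) + 110.9 + (-33.7) + 50.4 = -449.6
(Excluded from the current account — capital account: debt forgiveness received from foreign official creditors 16.7; financial account: domestic pension funds' purchases of foreign equities 88.7.)

-449.6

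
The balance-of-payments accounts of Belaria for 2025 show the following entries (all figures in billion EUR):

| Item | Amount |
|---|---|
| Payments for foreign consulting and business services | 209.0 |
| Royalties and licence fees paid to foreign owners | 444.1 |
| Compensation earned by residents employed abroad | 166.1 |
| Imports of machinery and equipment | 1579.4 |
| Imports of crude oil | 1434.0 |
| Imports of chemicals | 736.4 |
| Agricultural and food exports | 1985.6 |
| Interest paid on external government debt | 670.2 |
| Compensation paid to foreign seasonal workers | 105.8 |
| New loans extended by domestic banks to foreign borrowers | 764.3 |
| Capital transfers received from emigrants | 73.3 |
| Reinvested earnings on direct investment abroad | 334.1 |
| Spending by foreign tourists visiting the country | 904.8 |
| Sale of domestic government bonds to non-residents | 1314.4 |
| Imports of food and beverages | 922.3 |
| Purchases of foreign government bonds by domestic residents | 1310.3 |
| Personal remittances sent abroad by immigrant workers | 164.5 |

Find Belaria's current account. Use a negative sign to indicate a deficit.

Goods: -1579.4 - 1434.0 - 736.4 + 1985.6 - 922.3 = -2686.5
Services: -444.1 - 209.0 + 904.8 = 251.7
Primary income: 166.1 - 105.8 - 670.2 + 334.1 = -275.8
Secondary income: -164.5
Current account = (-2686.5) + 251.7 + (-275.8) + (-164.5) = -2875.1
(Excluded from the current account — financial account: new loans extended by domestic banks to foreign borrowers 764.3, sale of domestic government bonds to non-residents 1314.4, purchases of foreign government bonds by domestic residents 1310.3; capital account: capital transfers received from emigrants 73.3.)

-2875.1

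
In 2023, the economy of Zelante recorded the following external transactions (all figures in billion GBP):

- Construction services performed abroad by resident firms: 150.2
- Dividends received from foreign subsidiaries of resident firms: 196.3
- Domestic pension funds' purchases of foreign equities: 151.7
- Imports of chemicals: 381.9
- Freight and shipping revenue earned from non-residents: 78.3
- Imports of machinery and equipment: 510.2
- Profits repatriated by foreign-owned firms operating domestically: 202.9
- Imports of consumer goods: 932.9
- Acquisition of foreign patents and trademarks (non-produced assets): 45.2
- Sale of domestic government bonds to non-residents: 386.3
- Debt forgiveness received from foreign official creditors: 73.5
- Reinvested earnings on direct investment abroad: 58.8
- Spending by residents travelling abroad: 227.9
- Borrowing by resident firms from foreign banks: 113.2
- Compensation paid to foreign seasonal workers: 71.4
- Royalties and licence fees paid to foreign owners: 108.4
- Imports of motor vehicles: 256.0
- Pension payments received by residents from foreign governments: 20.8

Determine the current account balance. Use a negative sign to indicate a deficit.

-2187.2

Goods: -510.2 - 256.0 - 381.9 - 932.9 = -2081.0
Services: -227.9 - 108.4 + 78.3 + 150.2 = -107.8
Primary income: 58.8 + 196.3 - 202.9 - 71.4 = -19.2
Secondary income: 20.8
Current account = (-2081.0) + (-107.8) + (-19.2) + 20.8 = -2187.2
(Excluded from the current account — financial account: domestic pension funds' purchases of foreign equities 151.7, sale of domestic government bonds to non-residents 386.3, borrowing by resident firms from foreign banks 113.2; capital account: acquisition of foreign patents and trademarks (non-produced assets) 45.2, debt forgiveness received from foreign official creditors 73.5.)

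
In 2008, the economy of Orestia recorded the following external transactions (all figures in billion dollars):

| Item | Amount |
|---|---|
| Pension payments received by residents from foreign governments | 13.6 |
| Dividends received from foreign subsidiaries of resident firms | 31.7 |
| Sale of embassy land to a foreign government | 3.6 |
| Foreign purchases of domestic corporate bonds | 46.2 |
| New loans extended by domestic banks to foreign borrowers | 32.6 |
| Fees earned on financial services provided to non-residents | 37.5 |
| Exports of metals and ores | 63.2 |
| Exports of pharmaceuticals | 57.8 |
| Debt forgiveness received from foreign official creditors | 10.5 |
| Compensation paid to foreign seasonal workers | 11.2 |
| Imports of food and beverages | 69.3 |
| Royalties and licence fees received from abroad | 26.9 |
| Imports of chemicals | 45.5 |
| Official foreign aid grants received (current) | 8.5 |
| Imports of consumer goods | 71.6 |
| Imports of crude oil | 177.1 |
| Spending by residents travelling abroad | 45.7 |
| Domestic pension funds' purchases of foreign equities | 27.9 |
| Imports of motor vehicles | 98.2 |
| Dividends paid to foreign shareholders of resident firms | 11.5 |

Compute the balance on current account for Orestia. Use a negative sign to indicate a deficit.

-290.9

Goods: 57.8 - 177.1 - 71.6 - 69.3 + 63.2 - 98.2 - 45.5 = -340.7
Services: -45.7 + 26.9 + 37.5 = 18.7
Primary income: -11.5 - 11.2 + 31.7 = 9.0
Secondary income: 8.5 + 13.6 = 22.1
Current account = (-340.7) + 18.7 + 9.0 + 22.1 = -290.9
(Excluded from the current account — capital account: sale of embassy land to a foreign government 3.6, debt forgiveness received from foreign official creditors 10.5; financial account: foreign purchases of domestic corporate bonds 46.2, new loans extended by domestic banks to foreign borrowers 32.6, domestic pension funds' purchases of foreign equities 27.9.)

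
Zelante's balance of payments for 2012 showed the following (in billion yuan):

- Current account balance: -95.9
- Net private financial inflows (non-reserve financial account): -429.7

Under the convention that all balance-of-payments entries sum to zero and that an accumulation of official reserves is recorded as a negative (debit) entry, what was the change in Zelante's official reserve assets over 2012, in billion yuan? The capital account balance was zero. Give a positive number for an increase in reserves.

Official reserve transactions balance = -((-95.9) + (-429.7)) = 525.6
An accumulation of reserves is recorded as a debit (negative entry), so the change in the stock of reserves is the negative of that balance.
Change in official reserves = -(525.6) = -525.6

-525.6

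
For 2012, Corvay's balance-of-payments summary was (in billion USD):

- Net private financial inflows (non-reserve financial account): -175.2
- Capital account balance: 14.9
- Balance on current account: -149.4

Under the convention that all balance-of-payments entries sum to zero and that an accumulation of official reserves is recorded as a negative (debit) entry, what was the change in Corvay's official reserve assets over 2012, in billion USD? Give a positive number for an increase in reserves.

Official reserve transactions balance = -((-149.4) + 14.9 + (-175.2)) = 309.7
An accumulation of reserves is recorded as a debit (negative entry), so the change in the stock of reserves is the negative of that balance.
Change in official reserves = -(309.7) = -309.7

-309.7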